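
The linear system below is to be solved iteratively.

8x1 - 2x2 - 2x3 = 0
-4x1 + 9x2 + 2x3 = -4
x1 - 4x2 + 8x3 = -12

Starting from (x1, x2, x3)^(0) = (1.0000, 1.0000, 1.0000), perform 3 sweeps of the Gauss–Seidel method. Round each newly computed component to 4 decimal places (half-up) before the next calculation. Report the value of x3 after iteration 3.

-1.5924

Iteration 1:
  x1 = (0 - (-2)·1.0000 - (-2)·1.0000) / (8) = 0.5000
  x2 = (-4 - (-4)·0.5000 - (2)·1.0000) / (9) = -0.4444
  x3 = (-12 - (1)·0.5000 - (-4)·-0.4444) / (8) = -1.7847
Iteration 2:
  x1 = (0 - (-2)·-0.4444 - (-2)·-1.7847) / (8) = -0.5573
  x2 = (-4 - (-4)·-0.5573 - (2)·-1.7847) / (9) = -0.2955
  x3 = (-12 - (1)·-0.5573 - (-4)·-0.2955) / (8) = -1.5781
Iteration 3:
  x1 = (0 - (-2)·-0.2955 - (-2)·-1.5781) / (8) = -0.4684
  x2 = (-4 - (-4)·-0.4684 - (2)·-1.5781) / (9) = -0.3019
  x3 = (-12 - (1)·-0.4684 - (-4)·-0.3019) / (8) = -1.5924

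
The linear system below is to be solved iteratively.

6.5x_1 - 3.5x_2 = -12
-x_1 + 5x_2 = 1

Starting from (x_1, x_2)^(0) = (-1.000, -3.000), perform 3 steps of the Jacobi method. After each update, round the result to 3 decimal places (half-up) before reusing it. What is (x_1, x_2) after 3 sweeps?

(-2.111, -0.169)

Iteration 1:
  x_1 = (-12 - (-3.5)·-3.000) / (6.5) = -3.462
  x_2 = (1 - (-1)·-1.000) / (5) = 0.000
Iteration 2:
  x_1 = (-12 - (-3.5)·0.000) / (6.5) = -1.846
  x_2 = (1 - (-1)·-3.462) / (5) = -0.492
Iteration 3:
  x_1 = (-12 - (-3.5)·-0.492) / (6.5) = -2.111
  x_2 = (1 - (-1)·-1.846) / (5) = -0.169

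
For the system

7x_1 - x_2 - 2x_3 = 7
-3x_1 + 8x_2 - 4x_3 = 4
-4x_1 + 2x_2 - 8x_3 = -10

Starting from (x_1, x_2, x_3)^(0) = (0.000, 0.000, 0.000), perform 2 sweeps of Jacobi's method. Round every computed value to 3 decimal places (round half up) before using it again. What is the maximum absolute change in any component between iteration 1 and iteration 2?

1.000

Iteration 1:
  x_1 = (7 - (-1)·0.000 - (-2)·0.000) / (7) = 1.000
  x_2 = (4 - (-3)·0.000 - (-4)·0.000) / (8) = 0.500
  x_3 = (-10 - (-4)·0.000 - (2)·0.000) / (-8) = 1.250
Iteration 2:
  x_1 = (7 - (-1)·0.500 - (-2)·1.250) / (7) = 1.429
  x_2 = (4 - (-3)·1.000 - (-4)·1.250) / (8) = 1.500
  x_3 = (-10 - (-4)·1.000 - (2)·0.500) / (-8) = 0.875
Change: (0.429, 1.000, -0.375) → max |·| = 1.000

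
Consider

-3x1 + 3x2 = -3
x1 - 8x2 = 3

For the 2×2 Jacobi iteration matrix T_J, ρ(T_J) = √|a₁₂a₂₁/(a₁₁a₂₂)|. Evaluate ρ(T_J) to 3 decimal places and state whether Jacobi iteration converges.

a₁₂a₂₁/(a₁₁a₂₂) = (3)·(1) / ((-3)·(-8)) = 0.125000
ρ = √|0.125000| = √0.125000 = 0.354
ρ < 1, so Jacobi converges

0.354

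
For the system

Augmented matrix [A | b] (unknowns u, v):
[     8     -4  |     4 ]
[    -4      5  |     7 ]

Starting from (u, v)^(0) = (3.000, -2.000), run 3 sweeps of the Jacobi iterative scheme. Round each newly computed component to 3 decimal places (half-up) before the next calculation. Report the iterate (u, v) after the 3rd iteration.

(1.000, 3.320)

Iteration 1:
  u = (4 - (-4)·-2.000) / (8) = -0.500
  v = (7 - (-4)·3.000) / (5) = 3.800
Iteration 2:
  u = (4 - (-4)·3.800) / (8) = 2.400
  v = (7 - (-4)·-0.500) / (5) = 1.000
Iteration 3:
  u = (4 - (-4)·1.000) / (8) = 1.000
  v = (7 - (-4)·2.400) / (5) = 3.320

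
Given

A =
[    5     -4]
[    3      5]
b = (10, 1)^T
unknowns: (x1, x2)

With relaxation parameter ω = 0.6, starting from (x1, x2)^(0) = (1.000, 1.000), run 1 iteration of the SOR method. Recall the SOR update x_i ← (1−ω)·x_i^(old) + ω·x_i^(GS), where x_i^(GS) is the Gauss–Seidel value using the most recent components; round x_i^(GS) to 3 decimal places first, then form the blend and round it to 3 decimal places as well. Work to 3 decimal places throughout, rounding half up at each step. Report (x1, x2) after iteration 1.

(2.080, -0.229)

Iteration 1:
  x1: GS value = (10 - (-4)·1.000) / (5) = 2.800;  x1 ← (1−ω)·1.000 + ω·2.800 = 2.080
  x2: GS value = (1 - (3)·2.080) / (5) = -1.048;  x2 ← (1−ω)·1.000 + ω·-1.048 = -0.229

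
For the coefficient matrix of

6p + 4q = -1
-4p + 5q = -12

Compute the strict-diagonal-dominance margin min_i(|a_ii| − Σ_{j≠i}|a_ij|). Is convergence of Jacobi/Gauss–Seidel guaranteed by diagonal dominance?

row 1: |6| − (4) = 2
row 2: |5| − (4) = 1
minimum over rows = 1 → strictly diagonally dominant (convergence guaranteed)

1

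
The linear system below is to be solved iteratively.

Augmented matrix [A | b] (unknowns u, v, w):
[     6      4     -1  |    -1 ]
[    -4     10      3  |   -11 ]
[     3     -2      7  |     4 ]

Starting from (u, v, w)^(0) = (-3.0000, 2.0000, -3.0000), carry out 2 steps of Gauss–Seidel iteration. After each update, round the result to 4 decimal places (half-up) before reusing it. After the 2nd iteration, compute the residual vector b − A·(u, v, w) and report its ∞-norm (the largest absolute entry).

Iteration 1:
  u = (-1 - (4)·2.0000 - (-1)·-3.0000) / (6) = -2.0000
  v = (-11 - (-4)·-2.0000 - (3)·-3.0000) / (10) = -1.0000
  w = (4 - (3)·-2.0000 - (-2)·-1.0000) / (7) = 1.1429
Iteration 2:
  u = (-1 - (4)·-1.0000 - (-1)·1.1429) / (6) = 0.6905
  v = (-11 - (-4)·0.6905 - (3)·1.1429) / (10) = -1.1667
  w = (4 - (3)·0.6905 - (-2)·-1.1667) / (7) = -0.0578
Residual b − A·x = (-0.5340, 3.6024, -0.0003); ∞-norm = 3.6024

3.6024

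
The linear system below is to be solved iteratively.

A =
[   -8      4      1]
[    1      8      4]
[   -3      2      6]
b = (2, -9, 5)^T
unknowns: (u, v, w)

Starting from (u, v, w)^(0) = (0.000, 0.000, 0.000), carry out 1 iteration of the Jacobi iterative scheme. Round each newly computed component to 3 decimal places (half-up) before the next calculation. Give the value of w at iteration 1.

Iteration 1:
  u = (2 - (4)·0.000 - (1)·0.000) / (-8) = -0.250
  v = (-9 - (1)·0.000 - (4)·0.000) / (8) = -1.125
  w = (5 - (-3)·0.000 - (2)·0.000) / (6) = 0.833

0.833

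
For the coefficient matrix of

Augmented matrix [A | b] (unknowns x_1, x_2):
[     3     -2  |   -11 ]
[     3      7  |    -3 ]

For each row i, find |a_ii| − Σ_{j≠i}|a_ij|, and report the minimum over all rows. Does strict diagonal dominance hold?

row 1: |3| − (2) = 1
row 2: |7| − (3) = 4
minimum over rows = 1 → strictly diagonally dominant (convergence guaranteed)

1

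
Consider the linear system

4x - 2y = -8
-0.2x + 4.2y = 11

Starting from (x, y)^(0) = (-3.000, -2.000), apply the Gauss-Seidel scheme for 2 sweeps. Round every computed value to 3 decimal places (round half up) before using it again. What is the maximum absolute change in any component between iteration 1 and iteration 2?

2.238

Iteration 1:
  x = (-8 - (-2)·-2.000) / (4) = -3.000
  y = (11 - (-0.2)·-3.000) / (4.2) = 2.476
Iteration 2:
  x = (-8 - (-2)·2.476) / (4) = -0.762
  y = (11 - (-0.2)·-0.762) / (4.2) = 2.583
Change: (2.238, 0.107) → max |·| = 2.238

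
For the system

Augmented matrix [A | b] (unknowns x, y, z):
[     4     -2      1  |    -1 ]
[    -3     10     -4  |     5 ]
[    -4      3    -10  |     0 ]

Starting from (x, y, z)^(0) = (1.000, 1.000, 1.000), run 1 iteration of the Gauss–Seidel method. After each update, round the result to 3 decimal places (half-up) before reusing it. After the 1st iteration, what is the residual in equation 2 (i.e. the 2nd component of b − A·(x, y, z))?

-2.920

Iteration 1:
  x = (-1 - (-2)·1.000 - (1)·1.000) / (4) = 0.000
  y = (5 - (-3)·0.000 - (-4)·1.000) / (10) = 0.900
  z = (0 - (-4)·0.000 - (3)·0.900) / (-10) = 0.270
Residual b − A·x = (0.530, -2.920, 0.000)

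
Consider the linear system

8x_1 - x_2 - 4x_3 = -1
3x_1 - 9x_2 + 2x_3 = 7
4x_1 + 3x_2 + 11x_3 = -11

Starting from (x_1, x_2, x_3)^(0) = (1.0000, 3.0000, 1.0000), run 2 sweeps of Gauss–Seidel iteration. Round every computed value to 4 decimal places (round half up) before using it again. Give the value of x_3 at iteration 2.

-0.3713

Iteration 1:
  x_1 = (-1 - (-1)·3.0000 - (-4)·1.0000) / (8) = 0.7500
  x_2 = (7 - (3)·0.7500 - (2)·1.0000) / (-9) = -0.3056
  x_3 = (-11 - (4)·0.7500 - (3)·-0.3056) / (11) = -1.1894
Iteration 2:
  x_1 = (-1 - (-1)·-0.3056 - (-4)·-1.1894) / (8) = -0.7579
  x_2 = (7 - (3)·-0.7579 - (2)·-1.1894) / (-9) = -1.2947
  x_3 = (-11 - (4)·-0.7579 - (3)·-1.2947) / (11) = -0.3713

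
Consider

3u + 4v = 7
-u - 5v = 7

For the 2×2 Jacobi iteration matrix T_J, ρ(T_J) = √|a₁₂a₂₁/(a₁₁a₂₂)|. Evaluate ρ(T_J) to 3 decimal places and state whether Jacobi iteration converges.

a₁₂a₂₁/(a₁₁a₂₂) = (4)·(-1) / ((3)·(-5)) = 0.266667
ρ = √|0.266667| = √0.266667 = 0.516
ρ < 1, so Jacobi converges

0.516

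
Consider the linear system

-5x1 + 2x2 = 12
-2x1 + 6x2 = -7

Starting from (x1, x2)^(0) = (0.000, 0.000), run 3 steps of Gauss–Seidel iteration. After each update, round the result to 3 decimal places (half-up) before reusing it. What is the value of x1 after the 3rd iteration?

-3.292

Iteration 1:
  x1 = (12 - (2)·0.000) / (-5) = -2.400
  x2 = (-7 - (-2)·-2.400) / (6) = -1.967
Iteration 2:
  x1 = (12 - (2)·-1.967) / (-5) = -3.187
  x2 = (-7 - (-2)·-3.187) / (6) = -2.229
Iteration 3:
  x1 = (12 - (2)·-2.229) / (-5) = -3.292
  x2 = (-7 - (-2)·-3.292) / (6) = -2.264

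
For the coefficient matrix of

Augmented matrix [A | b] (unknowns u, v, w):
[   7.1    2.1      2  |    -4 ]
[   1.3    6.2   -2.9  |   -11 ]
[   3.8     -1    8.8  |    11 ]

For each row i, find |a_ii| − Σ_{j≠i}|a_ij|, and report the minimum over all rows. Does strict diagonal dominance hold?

row 1: |7.1| − (2.1+2) = 3
row 2: |6.2| − (1.3+2.9) = 2
row 3: |8.8| − (3.8+1) = 4
minimum over rows = 2 → strictly diagonally dominant (convergence guaranteed)

2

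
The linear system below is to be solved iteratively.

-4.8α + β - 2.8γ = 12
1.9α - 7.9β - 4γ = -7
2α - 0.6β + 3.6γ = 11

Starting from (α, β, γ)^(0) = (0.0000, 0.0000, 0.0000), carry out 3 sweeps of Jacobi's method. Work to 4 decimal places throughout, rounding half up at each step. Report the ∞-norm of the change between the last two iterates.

Iteration 1:
  α = (12 - (1)·0.0000 - (-2.8)·0.0000) / (-4.8) = -2.5000
  β = (-7 - (1.9)·0.0000 - (-4)·0.0000) / (-7.9) = 0.8861
  γ = (11 - (2)·0.0000 - (-0.6)·0.0000) / (3.6) = 3.0556
Iteration 2:
  α = (12 - (1)·0.8861 - (-2.8)·3.0556) / (-4.8) = -4.0978
  β = (-7 - (1.9)·-2.5000 - (-4)·3.0556) / (-7.9) = -1.2623
  γ = (11 - (2)·-2.5000 - (-0.6)·0.8861) / (3.6) = 4.5921
Iteration 3:
  α = (12 - (1)·-1.2623 - (-2.8)·4.5921) / (-4.8) = -5.4417
  β = (-7 - (1.9)·-4.0978 - (-4)·4.5921) / (-7.9) = -2.4246
  γ = (11 - (2)·-4.0978 - (-0.6)·-1.2623) / (3.6) = 5.1217
Change: (-1.3439, -1.1623, 0.5296) → max |·| = 1.3439

1.3439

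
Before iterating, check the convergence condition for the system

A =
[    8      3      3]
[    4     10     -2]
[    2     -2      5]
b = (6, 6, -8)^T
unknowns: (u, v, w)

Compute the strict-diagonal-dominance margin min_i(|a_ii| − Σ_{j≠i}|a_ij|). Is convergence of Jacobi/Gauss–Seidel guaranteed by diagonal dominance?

1

row 1: |8| − (3+3) = 2
row 2: |10| − (4+2) = 4
row 3: |5| − (2+2) = 1
minimum over rows = 1 → strictly diagonally dominant (convergence guaranteed)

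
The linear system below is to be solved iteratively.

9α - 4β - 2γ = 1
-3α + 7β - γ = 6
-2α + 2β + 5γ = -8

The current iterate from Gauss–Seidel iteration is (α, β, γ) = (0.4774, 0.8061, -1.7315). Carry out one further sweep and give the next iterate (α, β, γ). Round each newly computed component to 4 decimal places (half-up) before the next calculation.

(0.0846, 0.6460, -1.8246)

One sweep:
  α = (1 - (-4)·0.8061 - (-2)·-1.7315) / (9) = 0.0846
  β = (6 - (-3)·0.0846 - (-1)·-1.7315) / (7) = 0.6460
  γ = (-8 - (-2)·0.0846 - (2)·0.6460) / (5) = -1.8246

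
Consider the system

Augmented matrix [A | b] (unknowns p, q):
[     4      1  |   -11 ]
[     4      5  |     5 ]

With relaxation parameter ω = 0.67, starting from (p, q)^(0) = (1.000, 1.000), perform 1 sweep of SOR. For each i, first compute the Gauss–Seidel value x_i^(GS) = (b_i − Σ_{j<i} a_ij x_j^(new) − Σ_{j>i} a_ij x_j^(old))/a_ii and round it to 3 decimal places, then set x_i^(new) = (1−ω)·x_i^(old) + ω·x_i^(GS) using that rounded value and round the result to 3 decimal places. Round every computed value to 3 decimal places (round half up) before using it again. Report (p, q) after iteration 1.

Iteration 1:
  p: GS value = (-11 - (1)·1.000) / (4) = -3.000;  p ← (1−ω)·1.000 + ω·-3.000 = -1.680
  q: GS value = (5 - (4)·-1.680) / (5) = 2.344;  q ← (1−ω)·1.000 + ω·2.344 = 1.900

(-1.680, 1.900)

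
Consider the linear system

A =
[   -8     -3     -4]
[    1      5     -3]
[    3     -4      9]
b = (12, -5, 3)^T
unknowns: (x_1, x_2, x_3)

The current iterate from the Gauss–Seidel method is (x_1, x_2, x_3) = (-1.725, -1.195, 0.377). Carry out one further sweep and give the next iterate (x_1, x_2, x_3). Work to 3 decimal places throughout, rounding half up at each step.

One sweep:
  x_1 = (12 - (-3)·-1.195 - (-4)·0.377) / (-8) = -1.240
  x_2 = (-5 - (1)·-1.240 - (-3)·0.377) / (5) = -0.526
  x_3 = (3 - (3)·-1.240 - (-4)·-0.526) / (9) = 0.513

(-1.240, -0.526, 0.513)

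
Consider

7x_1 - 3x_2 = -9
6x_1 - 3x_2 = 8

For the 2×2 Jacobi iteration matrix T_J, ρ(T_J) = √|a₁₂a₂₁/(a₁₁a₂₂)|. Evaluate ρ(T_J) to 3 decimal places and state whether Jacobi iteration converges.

0.926

a₁₂a₂₁/(a₁₁a₂₂) = (-3)·(6) / ((7)·(-3)) = 0.857143
ρ = √|0.857143| = √0.857143 = 0.926
ρ < 1, so Jacobi converges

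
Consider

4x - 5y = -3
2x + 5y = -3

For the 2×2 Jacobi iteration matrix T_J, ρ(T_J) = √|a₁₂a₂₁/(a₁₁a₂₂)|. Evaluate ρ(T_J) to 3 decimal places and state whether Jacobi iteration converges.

a₁₂a₂₁/(a₁₁a₂₂) = (-5)·(2) / ((4)·(5)) = -0.500000
ρ = √|-0.500000| = √0.500000 = 0.707
ρ < 1, so Jacobi converges

0.707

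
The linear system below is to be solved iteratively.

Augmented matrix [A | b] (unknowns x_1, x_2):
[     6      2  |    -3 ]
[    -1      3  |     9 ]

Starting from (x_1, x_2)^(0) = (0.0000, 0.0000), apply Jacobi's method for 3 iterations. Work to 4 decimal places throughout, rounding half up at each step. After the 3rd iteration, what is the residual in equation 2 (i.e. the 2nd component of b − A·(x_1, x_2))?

0.0556

Iteration 1:
  x_1 = (-3 - (2)·0.0000) / (6) = -0.5000
  x_2 = (9 - (-1)·0.0000) / (3) = 3.0000
Iteration 2:
  x_1 = (-3 - (2)·3.0000) / (6) = -1.5000
  x_2 = (9 - (-1)·-0.5000) / (3) = 2.8333
Iteration 3:
  x_1 = (-3 - (2)·2.8333) / (6) = -1.4444
  x_2 = (9 - (-1)·-1.5000) / (3) = 2.5000
Residual b − A·x = (0.6664, 0.0556)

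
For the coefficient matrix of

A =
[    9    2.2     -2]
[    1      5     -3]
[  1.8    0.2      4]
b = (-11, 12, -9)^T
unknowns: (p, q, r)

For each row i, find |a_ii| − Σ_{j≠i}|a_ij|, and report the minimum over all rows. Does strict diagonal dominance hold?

row 1: |9| − (2.2+2) = 4.8
row 2: |5| − (1+3) = 1
row 3: |4| − (1.8+0.2) = 2
minimum over rows = 1 → strictly diagonally dominant (convergence guaranteed)

1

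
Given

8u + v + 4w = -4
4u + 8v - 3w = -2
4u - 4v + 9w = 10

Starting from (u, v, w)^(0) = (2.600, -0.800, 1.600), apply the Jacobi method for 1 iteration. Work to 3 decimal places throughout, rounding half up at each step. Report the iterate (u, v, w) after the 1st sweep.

Iteration 1:
  u = (-4 - (1)·-0.800 - (4)·1.600) / (8) = -1.200
  v = (-2 - (4)·2.600 - (-3)·1.600) / (8) = -0.950
  w = (10 - (4)·2.600 - (-4)·-0.800) / (9) = -0.400

(-1.200, -0.950, -0.400)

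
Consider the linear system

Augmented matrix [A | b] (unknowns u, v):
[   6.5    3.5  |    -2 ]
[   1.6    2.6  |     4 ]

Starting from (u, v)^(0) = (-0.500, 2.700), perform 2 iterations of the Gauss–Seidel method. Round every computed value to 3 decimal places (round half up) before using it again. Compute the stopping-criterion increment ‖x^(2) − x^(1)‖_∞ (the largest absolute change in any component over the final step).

0.042

Iteration 1:
  u = (-2 - (3.5)·2.700) / (6.5) = -1.762
  v = (4 - (1.6)·-1.762) / (2.6) = 2.623
Iteration 2:
  u = (-2 - (3.5)·2.623) / (6.5) = -1.720
  v = (4 - (1.6)·-1.720) / (2.6) = 2.597
Change: (0.042, -0.026) → max |·| = 0.042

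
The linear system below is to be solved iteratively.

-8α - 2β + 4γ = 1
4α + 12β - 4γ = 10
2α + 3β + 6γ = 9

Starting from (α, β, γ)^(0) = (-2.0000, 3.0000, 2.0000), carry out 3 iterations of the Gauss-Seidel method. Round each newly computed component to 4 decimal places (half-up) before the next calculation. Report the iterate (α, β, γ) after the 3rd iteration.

Iteration 1:
  α = (1 - (-2)·3.0000 - (4)·2.0000) / (-8) = 0.1250
  β = (10 - (4)·0.1250 - (-4)·2.0000) / (12) = 1.4583
  γ = (9 - (2)·0.1250 - (3)·1.4583) / (6) = 0.7292
Iteration 2:
  α = (1 - (-2)·1.4583 - (4)·0.7292) / (-8) = -0.1250
  β = (10 - (4)·-0.1250 - (-4)·0.7292) / (12) = 1.1181
  γ = (9 - (2)·-0.1250 - (3)·1.1181) / (6) = 0.9826
Iteration 3:
  α = (1 - (-2)·1.1181 - (4)·0.9826) / (-8) = 0.0868
  β = (10 - (4)·0.0868 - (-4)·0.9826) / (12) = 1.1319
  γ = (9 - (2)·0.0868 - (3)·1.1319) / (6) = 0.9051

(0.0868, 1.1319, 0.9051)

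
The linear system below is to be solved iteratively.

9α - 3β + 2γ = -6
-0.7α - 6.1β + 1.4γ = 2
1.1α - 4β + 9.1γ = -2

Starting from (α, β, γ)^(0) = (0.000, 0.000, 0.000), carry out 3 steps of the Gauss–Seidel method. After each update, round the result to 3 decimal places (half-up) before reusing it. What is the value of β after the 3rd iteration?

Iteration 1:
  α = (-6 - (-3)·0.000 - (2)·0.000) / (9) = -0.667
  β = (2 - (-0.7)·-0.667 - (1.4)·0.000) / (-6.1) = -0.251
  γ = (-2 - (1.1)·-0.667 - (-4)·-0.251) / (9.1) = -0.249
Iteration 2:
  α = (-6 - (-3)·-0.251 - (2)·-0.249) / (9) = -0.695
  β = (2 - (-0.7)·-0.695 - (1.4)·-0.249) / (-6.1) = -0.305
  γ = (-2 - (1.1)·-0.695 - (-4)·-0.305) / (9.1) = -0.270
Iteration 3:
  α = (-6 - (-3)·-0.305 - (2)·-0.270) / (9) = -0.708
  β = (2 - (-0.7)·-0.708 - (1.4)·-0.270) / (-6.1) = -0.309
  γ = (-2 - (1.1)·-0.708 - (-4)·-0.309) / (9.1) = -0.270

-0.309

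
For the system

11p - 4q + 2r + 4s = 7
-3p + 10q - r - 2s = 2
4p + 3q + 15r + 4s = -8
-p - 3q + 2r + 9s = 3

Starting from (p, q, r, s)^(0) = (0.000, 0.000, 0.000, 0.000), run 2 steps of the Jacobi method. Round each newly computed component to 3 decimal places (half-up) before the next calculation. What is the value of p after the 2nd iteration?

Iteration 1:
  p = (7 - (-4)·0.000 - (2)·0.000 - (4)·0.000) / (11) = 0.636
  q = (2 - (-3)·0.000 - (-1)·0.000 - (-2)·0.000) / (10) = 0.200
  r = (-8 - (4)·0.000 - (3)·0.000 - (4)·0.000) / (15) = -0.533
  s = (3 - (-1)·0.000 - (-3)·0.000 - (2)·0.000) / (9) = 0.333
Iteration 2:
  p = (7 - (-4)·0.200 - (2)·-0.533 - (4)·0.333) / (11) = 0.685
  q = (2 - (-3)·0.636 - (-1)·-0.533 - (-2)·0.333) / (10) = 0.404
  r = (-8 - (4)·0.636 - (3)·0.200 - (4)·0.333) / (15) = -0.832
  s = (3 - (-1)·0.636 - (-3)·0.200 - (2)·-0.533) / (9) = 0.589

0.685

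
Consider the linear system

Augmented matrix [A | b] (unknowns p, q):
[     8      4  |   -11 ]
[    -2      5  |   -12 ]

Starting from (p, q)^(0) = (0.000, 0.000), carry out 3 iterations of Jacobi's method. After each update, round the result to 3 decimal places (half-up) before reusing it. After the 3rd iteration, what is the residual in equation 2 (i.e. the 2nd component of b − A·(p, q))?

Iteration 1:
  p = (-11 - (4)·0.000) / (8) = -1.375
  q = (-12 - (-2)·0.000) / (5) = -2.400
Iteration 2:
  p = (-11 - (4)·-2.400) / (8) = -0.175
  q = (-12 - (-2)·-1.375) / (5) = -2.950
Iteration 3:
  p = (-11 - (4)·-2.950) / (8) = 0.100
  q = (-12 - (-2)·-0.175) / (5) = -2.470
Residual b − A·x = (-1.920, 0.550)

0.550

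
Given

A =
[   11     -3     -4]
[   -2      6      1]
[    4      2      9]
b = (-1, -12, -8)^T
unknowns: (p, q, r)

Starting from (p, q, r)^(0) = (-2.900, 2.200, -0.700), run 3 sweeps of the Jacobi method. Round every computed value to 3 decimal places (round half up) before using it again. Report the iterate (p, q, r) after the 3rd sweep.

Iteration 1:
  p = (-1 - (-3)·2.200 - (-4)·-0.700) / (11) = 0.255
  q = (-12 - (-2)·-2.900 - (1)·-0.700) / (6) = -2.850
  r = (-8 - (4)·-2.900 - (2)·2.200) / (9) = -0.089
Iteration 2:
  p = (-1 - (-3)·-2.850 - (-4)·-0.089) / (11) = -0.901
  q = (-12 - (-2)·0.255 - (1)·-0.089) / (6) = -1.900
  r = (-8 - (4)·0.255 - (2)·-2.850) / (9) = -0.369
Iteration 3:
  p = (-1 - (-3)·-1.900 - (-4)·-0.369) / (11) = -0.743
  q = (-12 - (-2)·-0.901 - (1)·-0.369) / (6) = -2.239
  r = (-8 - (4)·-0.901 - (2)·-1.900) / (9) = -0.066

(-0.743, -2.239, -0.066)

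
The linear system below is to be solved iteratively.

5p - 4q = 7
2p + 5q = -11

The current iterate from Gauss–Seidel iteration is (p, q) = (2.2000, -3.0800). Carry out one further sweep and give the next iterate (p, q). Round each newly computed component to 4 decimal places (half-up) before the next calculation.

One sweep:
  p = (7 - (-4)·-3.0800) / (5) = -1.0640
  q = (-11 - (2)·-1.0640) / (5) = -1.7744

(-1.0640, -1.7744)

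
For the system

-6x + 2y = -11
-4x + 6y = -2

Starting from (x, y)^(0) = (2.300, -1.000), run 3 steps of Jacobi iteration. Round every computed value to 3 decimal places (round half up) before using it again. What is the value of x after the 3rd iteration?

Iteration 1:
  x = (-11 - (2)·-1.000) / (-6) = 1.500
  y = (-2 - (-4)·2.300) / (6) = 1.200
Iteration 2:
  x = (-11 - (2)·1.200) / (-6) = 2.233
  y = (-2 - (-4)·1.500) / (6) = 0.667
Iteration 3:
  x = (-11 - (2)·0.667) / (-6) = 2.056
  y = (-2 - (-4)·2.233) / (6) = 1.155

2.056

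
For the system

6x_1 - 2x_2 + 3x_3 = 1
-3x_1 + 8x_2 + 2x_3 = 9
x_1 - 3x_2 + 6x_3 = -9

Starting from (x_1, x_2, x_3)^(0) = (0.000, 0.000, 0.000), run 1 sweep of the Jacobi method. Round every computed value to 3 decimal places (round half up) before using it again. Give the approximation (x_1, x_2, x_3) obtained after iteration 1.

Iteration 1:
  x_1 = (1 - (-2)·0.000 - (3)·0.000) / (6) = 0.167
  x_2 = (9 - (-3)·0.000 - (2)·0.000) / (8) = 1.125
  x_3 = (-9 - (1)·0.000 - (-3)·0.000) / (6) = -1.500

(0.167, 1.125, -1.500)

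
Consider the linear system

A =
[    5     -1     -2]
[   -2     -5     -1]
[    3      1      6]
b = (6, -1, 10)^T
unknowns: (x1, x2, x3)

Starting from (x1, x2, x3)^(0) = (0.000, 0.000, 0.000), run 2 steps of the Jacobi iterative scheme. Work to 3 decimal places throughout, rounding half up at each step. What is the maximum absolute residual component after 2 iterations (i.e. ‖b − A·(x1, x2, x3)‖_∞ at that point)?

2.082

Iteration 1:
  x1 = (6 - (-1)·0.000 - (-2)·0.000) / (5) = 1.200
  x2 = (-1 - (-2)·0.000 - (-1)·0.000) / (-5) = 0.200
  x3 = (10 - (3)·0.000 - (1)·0.000) / (6) = 1.667
Iteration 2:
  x1 = (6 - (-1)·0.200 - (-2)·1.667) / (5) = 1.907
  x2 = (-1 - (-2)·1.200 - (-1)·1.667) / (-5) = -0.613
  x3 = (10 - (3)·1.200 - (1)·0.200) / (6) = 1.033
Residual b − A·x = (-2.082, 0.782, -1.306); ∞-norm = 2.082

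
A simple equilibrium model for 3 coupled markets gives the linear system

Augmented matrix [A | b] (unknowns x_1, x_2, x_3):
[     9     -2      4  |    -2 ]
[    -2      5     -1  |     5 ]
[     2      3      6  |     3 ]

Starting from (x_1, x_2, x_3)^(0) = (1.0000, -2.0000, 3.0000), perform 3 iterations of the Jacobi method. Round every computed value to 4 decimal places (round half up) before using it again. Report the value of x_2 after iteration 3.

0.9148

Iteration 1:
  x_1 = (-2 - (-2)·-2.0000 - (4)·3.0000) / (9) = -2.0000
  x_2 = (5 - (-2)·1.0000 - (-1)·3.0000) / (5) = 2.0000
  x_3 = (3 - (2)·1.0000 - (3)·-2.0000) / (6) = 1.1667
Iteration 2:
  x_1 = (-2 - (-2)·2.0000 - (4)·1.1667) / (9) = -0.2963
  x_2 = (5 - (-2)·-2.0000 - (-1)·1.1667) / (5) = 0.4333
  x_3 = (3 - (2)·-2.0000 - (3)·2.0000) / (6) = 0.1667
Iteration 3:
  x_1 = (-2 - (-2)·0.4333 - (4)·0.1667) / (9) = -0.2000
  x_2 = (5 - (-2)·-0.2963 - (-1)·0.1667) / (5) = 0.9148
  x_3 = (3 - (2)·-0.2963 - (3)·0.4333) / (6) = 0.3821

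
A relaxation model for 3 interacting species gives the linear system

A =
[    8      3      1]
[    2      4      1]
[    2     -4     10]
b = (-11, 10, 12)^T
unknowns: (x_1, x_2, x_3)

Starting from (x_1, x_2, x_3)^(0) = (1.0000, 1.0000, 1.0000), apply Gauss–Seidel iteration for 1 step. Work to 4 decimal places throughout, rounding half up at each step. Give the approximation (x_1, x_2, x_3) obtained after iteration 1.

(-1.8750, 3.1875, 2.8500)

Iteration 1:
  x_1 = (-11 - (3)·1.0000 - (1)·1.0000) / (8) = -1.8750
  x_2 = (10 - (2)·-1.8750 - (1)·1.0000) / (4) = 3.1875
  x_3 = (12 - (2)·-1.8750 - (-4)·3.1875) / (10) = 2.8500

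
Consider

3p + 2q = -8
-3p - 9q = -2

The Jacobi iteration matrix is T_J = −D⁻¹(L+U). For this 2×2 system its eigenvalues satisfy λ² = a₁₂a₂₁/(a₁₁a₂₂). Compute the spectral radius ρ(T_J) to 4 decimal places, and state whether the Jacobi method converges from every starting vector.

0.4714

a₁₂a₂₁/(a₁₁a₂₂) = (2)·(-3) / ((3)·(-9)) = 0.222222
ρ = √|0.222222| = √0.222222 = 0.4714
ρ < 1, so Jacobi converges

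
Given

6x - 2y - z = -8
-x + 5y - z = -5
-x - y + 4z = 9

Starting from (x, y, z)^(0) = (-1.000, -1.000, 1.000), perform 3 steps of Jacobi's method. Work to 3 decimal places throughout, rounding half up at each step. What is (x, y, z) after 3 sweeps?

Iteration 1:
  x = (-8 - (-2)·-1.000 - (-1)·1.000) / (6) = -1.500
  y = (-5 - (-1)·-1.000 - (-1)·1.000) / (5) = -1.000
  z = (9 - (-1)·-1.000 - (-1)·-1.000) / (4) = 1.750
Iteration 2:
  x = (-8 - (-2)·-1.000 - (-1)·1.750) / (6) = -1.375
  y = (-5 - (-1)·-1.500 - (-1)·1.750) / (5) = -0.950
  z = (9 - (-1)·-1.500 - (-1)·-1.000) / (4) = 1.625
Iteration 3:
  x = (-8 - (-2)·-0.950 - (-1)·1.625) / (6) = -1.379
  y = (-5 - (-1)·-1.375 - (-1)·1.625) / (5) = -0.950
  z = (9 - (-1)·-1.375 - (-1)·-0.950) / (4) = 1.669

(-1.379, -0.950, 1.669)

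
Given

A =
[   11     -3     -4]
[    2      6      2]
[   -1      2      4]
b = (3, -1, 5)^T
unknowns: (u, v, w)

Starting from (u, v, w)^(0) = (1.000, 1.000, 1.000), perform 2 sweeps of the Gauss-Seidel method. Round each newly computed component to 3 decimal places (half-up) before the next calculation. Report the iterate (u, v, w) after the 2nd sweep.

(0.737, -1.039, 1.954)

Iteration 1:
  u = (3 - (-3)·1.000 - (-4)·1.000) / (11) = 0.909
  v = (-1 - (2)·0.909 - (2)·1.000) / (6) = -0.803
  w = (5 - (-1)·0.909 - (2)·-0.803) / (4) = 1.879
Iteration 2:
  u = (3 - (-3)·-0.803 - (-4)·1.879) / (11) = 0.737
  v = (-1 - (2)·0.737 - (2)·1.879) / (6) = -1.039
  w = (5 - (-1)·0.737 - (2)·-1.039) / (4) = 1.954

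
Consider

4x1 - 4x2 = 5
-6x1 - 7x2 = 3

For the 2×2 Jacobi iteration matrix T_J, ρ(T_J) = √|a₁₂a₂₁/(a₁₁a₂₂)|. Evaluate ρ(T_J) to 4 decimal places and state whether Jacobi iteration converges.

a₁₂a₂₁/(a₁₁a₂₂) = (-4)·(-6) / ((4)·(-7)) = -0.857143
ρ = √|-0.857143| = √0.857143 = 0.9258
ρ < 1, so Jacobi converges

0.9258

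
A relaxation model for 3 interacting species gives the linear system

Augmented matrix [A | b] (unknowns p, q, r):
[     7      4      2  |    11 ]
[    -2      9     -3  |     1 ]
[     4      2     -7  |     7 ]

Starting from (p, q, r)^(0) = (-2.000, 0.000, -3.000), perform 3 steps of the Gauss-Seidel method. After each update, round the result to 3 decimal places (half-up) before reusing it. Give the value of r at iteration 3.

-0.193

Iteration 1:
  p = (11 - (4)·0.000 - (2)·-3.000) / (7) = 2.429
  q = (1 - (-2)·2.429 - (-3)·-3.000) / (9) = -0.349
  r = (7 - (4)·2.429 - (2)·-0.349) / (-7) = 0.288
Iteration 2:
  p = (11 - (4)·-0.349 - (2)·0.288) / (7) = 1.689
  q = (1 - (-2)·1.689 - (-3)·0.288) / (9) = 0.582
  r = (7 - (4)·1.689 - (2)·0.582) / (-7) = 0.131
Iteration 3:
  p = (11 - (4)·0.582 - (2)·0.131) / (7) = 1.201
  q = (1 - (-2)·1.201 - (-3)·0.131) / (9) = 0.422
  r = (7 - (4)·1.201 - (2)·0.422) / (-7) = -0.193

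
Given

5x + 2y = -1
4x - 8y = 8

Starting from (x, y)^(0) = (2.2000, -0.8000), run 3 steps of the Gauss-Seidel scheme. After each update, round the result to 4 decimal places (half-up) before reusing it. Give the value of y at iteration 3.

-0.9176

Iteration 1:
  x = (-1 - (2)·-0.8000) / (5) = 0.1200
  y = (8 - (4)·0.1200) / (-8) = -0.9400
Iteration 2:
  x = (-1 - (2)·-0.9400) / (5) = 0.1760
  y = (8 - (4)·0.1760) / (-8) = -0.9120
Iteration 3:
  x = (-1 - (2)·-0.9120) / (5) = 0.1648
  y = (8 - (4)·0.1648) / (-8) = -0.9176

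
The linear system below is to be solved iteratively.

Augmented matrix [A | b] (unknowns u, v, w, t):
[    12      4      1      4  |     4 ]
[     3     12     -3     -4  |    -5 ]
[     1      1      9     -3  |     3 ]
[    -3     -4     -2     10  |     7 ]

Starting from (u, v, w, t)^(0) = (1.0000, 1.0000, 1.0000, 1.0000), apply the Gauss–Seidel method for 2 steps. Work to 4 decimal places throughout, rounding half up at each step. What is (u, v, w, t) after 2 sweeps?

(-0.0871, 0.0491, 0.6109, 0.8157)

Iteration 1:
  u = (4 - (4)·1.0000 - (1)·1.0000 - (4)·1.0000) / (12) = -0.4167
  v = (-5 - (3)·-0.4167 - (-3)·1.0000 - (-4)·1.0000) / (12) = 0.2708
  w = (3 - (1)·-0.4167 - (1)·0.2708 - (-3)·1.0000) / (9) = 0.6829
  t = (7 - (-3)·-0.4167 - (-4)·0.2708 - (-2)·0.6829) / (10) = 0.8199
Iteration 2:
  u = (4 - (4)·0.2708 - (1)·0.6829 - (4)·0.8199) / (12) = -0.0871
  v = (-5 - (3)·-0.0871 - (-3)·0.6829 - (-4)·0.8199) / (12) = 0.0491
  w = (3 - (1)·-0.0871 - (1)·0.0491 - (-3)·0.8199) / (9) = 0.6109
  t = (7 - (-3)·-0.0871 - (-4)·0.0491 - (-2)·0.6109) / (10) = 0.8157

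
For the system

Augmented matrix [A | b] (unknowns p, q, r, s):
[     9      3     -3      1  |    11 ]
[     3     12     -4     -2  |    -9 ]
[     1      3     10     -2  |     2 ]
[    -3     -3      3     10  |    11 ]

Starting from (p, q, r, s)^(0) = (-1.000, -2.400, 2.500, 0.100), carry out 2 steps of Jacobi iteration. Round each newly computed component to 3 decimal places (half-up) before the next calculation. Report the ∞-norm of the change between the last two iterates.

Iteration 1:
  p = (11 - (3)·-2.400 - (-3)·2.500 - (1)·0.100) / (9) = 2.844
  q = (-9 - (3)·-1.000 - (-4)·2.500 - (-2)·0.100) / (12) = 0.350
  r = (2 - (1)·-1.000 - (3)·-2.400 - (-2)·0.100) / (10) = 1.040
  s = (11 - (-3)·-1.000 - (-3)·-2.400 - (3)·2.500) / (10) = -0.670
Iteration 2:
  p = (11 - (3)·0.350 - (-3)·1.040 - (1)·-0.670) / (9) = 1.527
  q = (-9 - (3)·2.844 - (-4)·1.040 - (-2)·-0.670) / (12) = -1.226
  r = (2 - (1)·2.844 - (3)·0.350 - (-2)·-0.670) / (10) = -0.323
  s = (11 - (-3)·2.844 - (-3)·0.350 - (3)·1.040) / (10) = 1.746
Change: (-1.317, -1.576, -1.363, 2.416) → max |·| = 2.416

2.416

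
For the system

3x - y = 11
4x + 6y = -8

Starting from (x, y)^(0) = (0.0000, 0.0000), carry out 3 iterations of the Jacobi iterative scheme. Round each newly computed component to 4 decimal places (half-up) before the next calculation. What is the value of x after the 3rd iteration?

2.4074

Iteration 1:
  x = (11 - (-1)·0.0000) / (3) = 3.6667
  y = (-8 - (4)·0.0000) / (6) = -1.3333
Iteration 2:
  x = (11 - (-1)·-1.3333) / (3) = 3.2222
  y = (-8 - (4)·3.6667) / (6) = -3.7778
Iteration 3:
  x = (11 - (-1)·-3.7778) / (3) = 2.4074
  y = (-8 - (4)·3.2222) / (6) = -3.4815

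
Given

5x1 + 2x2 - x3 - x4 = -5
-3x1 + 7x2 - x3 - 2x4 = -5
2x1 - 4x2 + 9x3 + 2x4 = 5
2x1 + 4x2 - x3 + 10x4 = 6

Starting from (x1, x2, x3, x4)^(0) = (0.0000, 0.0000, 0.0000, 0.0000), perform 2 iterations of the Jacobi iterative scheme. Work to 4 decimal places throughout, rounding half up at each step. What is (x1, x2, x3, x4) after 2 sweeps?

Iteration 1:
  x1 = (-5 - (2)·0.0000 - (-1)·0.0000 - (-1)·0.0000) / (5) = -1.0000
  x2 = (-5 - (-3)·0.0000 - (-1)·0.0000 - (-2)·0.0000) / (7) = -0.7143
  x3 = (5 - (2)·0.0000 - (-4)·0.0000 - (2)·0.0000) / (9) = 0.5556
  x4 = (6 - (2)·0.0000 - (4)·0.0000 - (-1)·0.0000) / (10) = 0.6000
Iteration 2:
  x1 = (-5 - (2)·-0.7143 - (-1)·0.5556 - (-1)·0.6000) / (5) = -0.4832
  x2 = (-5 - (-3)·-1.0000 - (-1)·0.5556 - (-2)·0.6000) / (7) = -0.8921
  x3 = (5 - (2)·-1.0000 - (-4)·-0.7143 - (2)·0.6000) / (9) = 0.3270
  x4 = (6 - (2)·-1.0000 - (4)·-0.7143 - (-1)·0.5556) / (10) = 1.1413

(-0.4832, -0.8921, 0.3270, 1.1413)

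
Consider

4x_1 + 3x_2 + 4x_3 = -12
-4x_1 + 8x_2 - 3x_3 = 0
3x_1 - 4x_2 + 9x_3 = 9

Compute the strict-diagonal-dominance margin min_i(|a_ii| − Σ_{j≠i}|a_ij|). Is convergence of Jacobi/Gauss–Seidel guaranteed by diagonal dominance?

row 1: |4| − (3+4) = -3
row 2: |8| − (4+3) = 1
row 3: |9| − (3+4) = 2
minimum over rows = -3 → not strictly diagonally dominant

-3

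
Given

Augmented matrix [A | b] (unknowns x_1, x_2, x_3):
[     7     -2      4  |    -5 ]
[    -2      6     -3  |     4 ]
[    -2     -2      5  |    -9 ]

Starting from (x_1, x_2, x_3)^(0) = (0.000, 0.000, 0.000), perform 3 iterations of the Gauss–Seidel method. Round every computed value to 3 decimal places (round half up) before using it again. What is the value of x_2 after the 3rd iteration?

-0.093

Iteration 1:
  x_1 = (-5 - (-2)·0.000 - (4)·0.000) / (7) = -0.714
  x_2 = (4 - (-2)·-0.714 - (-3)·0.000) / (6) = 0.429
  x_3 = (-9 - (-2)·-0.714 - (-2)·0.429) / (5) = -1.914
Iteration 2:
  x_1 = (-5 - (-2)·0.429 - (4)·-1.914) / (7) = 0.502
  x_2 = (4 - (-2)·0.502 - (-3)·-1.914) / (6) = -0.123
  x_3 = (-9 - (-2)·0.502 - (-2)·-0.123) / (5) = -1.648
Iteration 3:
  x_1 = (-5 - (-2)·-0.123 - (4)·-1.648) / (7) = 0.192
  x_2 = (4 - (-2)·0.192 - (-3)·-1.648) / (6) = -0.093
  x_3 = (-9 - (-2)·0.192 - (-2)·-0.093) / (5) = -1.760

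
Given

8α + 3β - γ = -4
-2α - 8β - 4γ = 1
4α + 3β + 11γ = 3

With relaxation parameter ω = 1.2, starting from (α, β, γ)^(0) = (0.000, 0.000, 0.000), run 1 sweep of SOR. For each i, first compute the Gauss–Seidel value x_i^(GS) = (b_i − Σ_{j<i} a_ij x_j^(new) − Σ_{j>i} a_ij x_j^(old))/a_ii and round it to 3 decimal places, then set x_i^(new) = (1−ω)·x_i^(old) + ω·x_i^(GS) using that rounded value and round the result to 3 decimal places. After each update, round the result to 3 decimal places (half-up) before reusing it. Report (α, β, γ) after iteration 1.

(-0.600, 0.030, 0.580)

Iteration 1:
  α: GS value = (-4 - (3)·0.000 - (-1)·0.000) / (8) = -0.500;  α ← (1−ω)·0.000 + ω·-0.500 = -0.600
  β: GS value = (1 - (-2)·-0.600 - (-4)·0.000) / (-8) = 0.025;  β ← (1−ω)·0.000 + ω·0.025 = 0.030
  γ: GS value = (3 - (4)·-0.600 - (3)·0.030) / (11) = 0.483;  γ ← (1−ω)·0.000 + ω·0.483 = 0.580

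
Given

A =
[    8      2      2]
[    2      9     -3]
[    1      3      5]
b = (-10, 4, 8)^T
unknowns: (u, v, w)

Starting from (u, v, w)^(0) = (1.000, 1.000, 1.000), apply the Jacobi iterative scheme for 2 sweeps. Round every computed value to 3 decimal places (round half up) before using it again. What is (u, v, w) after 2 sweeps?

Iteration 1:
  u = (-10 - (2)·1.000 - (2)·1.000) / (8) = -1.750
  v = (4 - (2)·1.000 - (-3)·1.000) / (9) = 0.556
  w = (8 - (1)·1.000 - (3)·1.000) / (5) = 0.800
Iteration 2:
  u = (-10 - (2)·0.556 - (2)·0.800) / (8) = -1.589
  v = (4 - (2)·-1.750 - (-3)·0.800) / (9) = 1.100
  w = (8 - (1)·-1.750 - (3)·0.556) / (5) = 1.616

(-1.589, 1.100, 1.616)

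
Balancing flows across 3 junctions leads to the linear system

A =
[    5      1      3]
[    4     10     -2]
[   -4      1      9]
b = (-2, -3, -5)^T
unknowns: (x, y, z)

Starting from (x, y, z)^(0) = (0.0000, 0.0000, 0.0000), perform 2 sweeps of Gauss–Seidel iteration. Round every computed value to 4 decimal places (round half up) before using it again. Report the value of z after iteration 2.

Iteration 1:
  x = (-2 - (1)·0.0000 - (3)·0.0000) / (5) = -0.4000
  y = (-3 - (4)·-0.4000 - (-2)·0.0000) / (10) = -0.1400
  z = (-5 - (-4)·-0.4000 - (1)·-0.1400) / (9) = -0.7178
Iteration 2:
  x = (-2 - (1)·-0.1400 - (3)·-0.7178) / (5) = 0.0587
  y = (-3 - (4)·0.0587 - (-2)·-0.7178) / (10) = -0.4670
  z = (-5 - (-4)·0.0587 - (1)·-0.4670) / (9) = -0.4776

-0.4776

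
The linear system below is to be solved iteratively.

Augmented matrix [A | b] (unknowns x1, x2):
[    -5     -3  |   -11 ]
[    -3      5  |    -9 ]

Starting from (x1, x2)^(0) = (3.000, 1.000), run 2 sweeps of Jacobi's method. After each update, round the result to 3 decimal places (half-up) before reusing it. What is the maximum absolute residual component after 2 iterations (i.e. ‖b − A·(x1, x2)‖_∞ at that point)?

2.520

Iteration 1:
  x1 = (-11 - (-3)·1.000) / (-5) = 1.600
  x2 = (-9 - (-3)·3.000) / (5) = 0.000
Iteration 2:
  x1 = (-11 - (-3)·0.000) / (-5) = 2.200
  x2 = (-9 - (-3)·1.600) / (5) = -0.840
Residual b − A·x = (-2.520, 1.800); ∞-norm = 2.520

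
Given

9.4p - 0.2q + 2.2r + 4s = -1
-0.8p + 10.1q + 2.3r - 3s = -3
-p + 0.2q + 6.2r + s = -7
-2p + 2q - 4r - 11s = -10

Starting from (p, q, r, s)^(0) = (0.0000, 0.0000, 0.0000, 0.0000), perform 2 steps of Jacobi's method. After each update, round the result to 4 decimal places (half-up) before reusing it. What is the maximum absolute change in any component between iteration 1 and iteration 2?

0.5187

Iteration 1:
  p = (-1 - (-0.2)·0.0000 - (2.2)·0.0000 - (4)·0.0000) / (9.4) = -0.1064
  q = (-3 - (-0.8)·0.0000 - (2.3)·0.0000 - (-3)·0.0000) / (10.1) = -0.2970
  r = (-7 - (-1)·0.0000 - (0.2)·0.0000 - (1)·0.0000) / (6.2) = -1.1290
  s = (-10 - (-2)·0.0000 - (2)·0.0000 - (-4)·0.0000) / (-11) = 0.9091
Iteration 2:
  p = (-1 - (-0.2)·-0.2970 - (2.2)·-1.1290 - (4)·0.9091) / (9.4) = -0.2353
  q = (-3 - (-0.8)·-0.1064 - (2.3)·-1.1290 - (-3)·0.9091) / (10.1) = 0.2217
  r = (-7 - (-1)·-0.1064 - (0.2)·-0.2970 - (1)·0.9091) / (6.2) = -1.2832
  s = (-10 - (-2)·-0.1064 - (2)·-0.2970 - (-4)·-1.1290) / (-11) = 1.2850
Change: (-0.1289, 0.5187, -0.1542, 0.3759) → max |·| = 0.5187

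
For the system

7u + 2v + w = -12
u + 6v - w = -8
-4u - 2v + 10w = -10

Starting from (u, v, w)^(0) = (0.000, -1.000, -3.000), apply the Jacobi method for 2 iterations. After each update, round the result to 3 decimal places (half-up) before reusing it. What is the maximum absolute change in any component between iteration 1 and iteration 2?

Iteration 1:
  u = (-12 - (2)·-1.000 - (1)·-3.000) / (7) = -1.000
  v = (-8 - (1)·0.000 - (-1)·-3.000) / (6) = -1.833
  w = (-10 - (-4)·0.000 - (-2)·-1.000) / (10) = -1.200
Iteration 2:
  u = (-12 - (2)·-1.833 - (1)·-1.200) / (7) = -1.019
  v = (-8 - (1)·-1.000 - (-1)·-1.200) / (6) = -1.367
  w = (-10 - (-4)·-1.000 - (-2)·-1.833) / (10) = -1.767
Change: (-0.019, 0.466, -0.567) → max |·| = 0.567

0.567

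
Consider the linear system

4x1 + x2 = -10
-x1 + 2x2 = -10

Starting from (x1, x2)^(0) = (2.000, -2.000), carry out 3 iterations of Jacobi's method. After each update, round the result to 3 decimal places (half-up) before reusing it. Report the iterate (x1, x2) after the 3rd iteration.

(-1.000, -5.750)

Iteration 1:
  x1 = (-10 - (1)·-2.000) / (4) = -2.000
  x2 = (-10 - (-1)·2.000) / (2) = -4.000
Iteration 2:
  x1 = (-10 - (1)·-4.000) / (4) = -1.500
  x2 = (-10 - (-1)·-2.000) / (2) = -6.000
Iteration 3:
  x1 = (-10 - (1)·-6.000) / (4) = -1.000
  x2 = (-10 - (-1)·-1.500) / (2) = -5.750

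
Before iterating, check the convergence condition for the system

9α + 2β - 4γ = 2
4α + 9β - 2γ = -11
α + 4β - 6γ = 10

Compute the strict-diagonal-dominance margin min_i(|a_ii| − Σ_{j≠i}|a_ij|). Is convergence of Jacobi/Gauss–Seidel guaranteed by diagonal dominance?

1

row 1: |9| − (2+4) = 3
row 2: |9| − (4+2) = 3
row 3: |-6| − (1+4) = 1
minimum over rows = 1 → strictly diagonally dominant (convergence guaranteed)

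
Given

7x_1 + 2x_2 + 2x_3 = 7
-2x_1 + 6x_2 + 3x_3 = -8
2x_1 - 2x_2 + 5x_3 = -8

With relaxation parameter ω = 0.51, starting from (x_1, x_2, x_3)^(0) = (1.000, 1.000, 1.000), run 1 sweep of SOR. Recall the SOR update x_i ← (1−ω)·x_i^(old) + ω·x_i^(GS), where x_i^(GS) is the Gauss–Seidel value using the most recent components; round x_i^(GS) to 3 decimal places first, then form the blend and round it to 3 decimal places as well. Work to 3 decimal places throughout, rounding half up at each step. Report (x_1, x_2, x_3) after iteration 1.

Iteration 1:
  x_1: GS value = (7 - (2)·1.000 - (2)·1.000) / (7) = 0.429;  x_1 ← (1−ω)·1.000 + ω·0.429 = 0.709
  x_2: GS value = (-8 - (-2)·0.709 - (3)·1.000) / (6) = -1.597;  x_2 ← (1−ω)·1.000 + ω·-1.597 = -0.324
  x_3: GS value = (-8 - (2)·0.709 - (-2)·-0.324) / (5) = -2.013;  x_3 ← (1−ω)·1.000 + ω·-2.013 = -0.537

(0.709, -0.324, -0.537)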